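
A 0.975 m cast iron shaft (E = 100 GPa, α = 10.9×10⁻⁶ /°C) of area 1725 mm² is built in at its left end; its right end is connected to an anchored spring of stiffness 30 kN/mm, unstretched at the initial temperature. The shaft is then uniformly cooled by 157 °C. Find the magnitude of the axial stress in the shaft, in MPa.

The unrestrained thermal change is αΔT L = 10.9×10⁻⁶ × 157 × 975 = 1.669 mm.
Let P be the tensile force in the spring. The shaft extends elastically by PL/(AE) and the spring stretches by P/k; together these equal δ_free.
P [ L/(AE) + 1/k ] = δ_free → P [ 975/(1725×100×10³) + 1/(30×10³) ] = 1.669.
P = 1.669 / 3.899×10⁻⁵ = 42800 N.
σ = P/A = 42800/1725 = 24.81 MPa.

σ ≈ 24.8 MPa (tensile)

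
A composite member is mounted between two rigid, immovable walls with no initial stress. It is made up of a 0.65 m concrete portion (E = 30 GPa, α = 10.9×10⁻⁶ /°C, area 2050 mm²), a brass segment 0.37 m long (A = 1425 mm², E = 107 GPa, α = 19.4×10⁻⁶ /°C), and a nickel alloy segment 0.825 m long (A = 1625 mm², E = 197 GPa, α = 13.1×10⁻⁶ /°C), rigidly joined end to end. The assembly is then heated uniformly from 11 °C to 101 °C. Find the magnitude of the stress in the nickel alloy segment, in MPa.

If the supports were absent, the total length change would be Σ αᵢΔT Lᵢ = 10.9×10⁻⁶×90×650 + 19.4×10⁻⁶×90×370 + 13.1×10⁻⁶×90×825 = 2.256 mm.
The rigid supports impose zero overall length change; the single axial force P common to all segments must satisfy P Σ Lᵢ/(AᵢEᵢ) = δ_free.
The series flexibility is Σ Lᵢ/(AᵢEᵢ) = 650/(2050×30×10³) + 370/(1425×107×10³) + 825/(1625×197×10³) = 1.557×10⁻⁵ mm/N.
So P = 2.256 / 1.557×10⁻⁵ = 144.9 kN, compressive.
σ_{nickel alloy} = P / A = 144900 / 1625 = 89.16 MPa.

σ ≈ 89.2 MPa (compressive)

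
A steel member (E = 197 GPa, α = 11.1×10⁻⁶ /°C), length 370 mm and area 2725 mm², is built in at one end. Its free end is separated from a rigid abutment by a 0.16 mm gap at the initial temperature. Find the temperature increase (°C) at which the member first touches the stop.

Contact occurs when the free expansion equals the gap: αΔT L = 0.16 mm.
ΔT = 0.16 / (11.1×10⁻⁶ × 370) = 38.96 °C.

ΔT ≈ 39 °C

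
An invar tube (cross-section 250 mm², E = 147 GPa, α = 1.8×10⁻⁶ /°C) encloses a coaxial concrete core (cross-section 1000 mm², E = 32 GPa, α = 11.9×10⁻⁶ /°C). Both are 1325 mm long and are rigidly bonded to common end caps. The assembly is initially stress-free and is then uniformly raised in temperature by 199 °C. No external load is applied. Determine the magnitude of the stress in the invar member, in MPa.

The concrete has the larger α, so on heating it would change length more than the invar if both were free. The rigid plates force a common final length, so the concrete is put into compression and the invar into tension, with equal and opposite forces P (no external load).
Compatibility of the two members (thermal + elastic change equal): (α₁ − α₂)ΔT = P·[1/(A₁E₁) + 1/(A₂E₂)].
|α₁ − α₂|·ΔT = 10.1×10⁻⁶ × 199 = 0.00201.
1/(A₁E₁) + 1/(A₂E₂) = 1/(250×147×10³) + 1/(1000×32×10³) = 5.846×10⁻⁸ N⁻¹.
P = 0.00201 / 5.846×10⁻⁸ = 34380 N = 34.38 kN.
σ_{invar} = P/A₁ = 34380/250 = 137.5 MPa, tensile.

σ ≈ 138 MPa (tensile)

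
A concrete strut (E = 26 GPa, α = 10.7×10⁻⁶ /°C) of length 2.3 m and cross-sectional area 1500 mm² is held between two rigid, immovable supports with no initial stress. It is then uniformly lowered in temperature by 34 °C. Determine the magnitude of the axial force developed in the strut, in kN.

P ≈ 14.2 kN (tensile)

With zero net strain, σ = E·αΔT = 26 GPa × 10.7×10⁻⁶ × 34 = 9.459 MPa.
Axial force P = σA = 9.459 × 1500 = 14190 N = 14.19 kN, tensile.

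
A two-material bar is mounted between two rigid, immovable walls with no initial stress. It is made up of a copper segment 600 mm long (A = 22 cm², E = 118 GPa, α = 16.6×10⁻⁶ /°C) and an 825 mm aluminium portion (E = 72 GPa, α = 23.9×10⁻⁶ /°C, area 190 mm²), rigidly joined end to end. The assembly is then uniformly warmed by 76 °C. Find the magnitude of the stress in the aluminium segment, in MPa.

Free thermal expansion of the whole bar: Σ αᵢΔT Lᵢ = 16.6×10⁻⁶×76×600 + 23.9×10⁻⁶×76×825 = 2.255 mm.
Since the ends are fixed, an axial force P builds up, equal in every segment, with P · Σ Lᵢ/(AᵢEᵢ) = δ_free.
The series flexibility is Σ Lᵢ/(AᵢEᵢ) = 600/(2200×118×10³) + 825/(190×72×10³) = 6.262×10⁻⁵ mm/N.
Hence P = δ_free / Σ(L/AE) = 2.255/6.262×10⁻⁵ = 36.02 kN (compressive).
σ_{aluminium} = P / A = 36020 / 190 = 189.6 MPa.

σ ≈ 190 MPa (compressive)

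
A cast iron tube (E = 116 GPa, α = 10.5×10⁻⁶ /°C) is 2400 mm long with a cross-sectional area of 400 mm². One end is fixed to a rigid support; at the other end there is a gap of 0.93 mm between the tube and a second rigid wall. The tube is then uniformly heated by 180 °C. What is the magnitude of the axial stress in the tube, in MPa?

Unrestrained expansion: δ_free = αΔT L = 10.5×10⁻⁶ × 180 × 2400 = 4.536 mm.
This exceeds the 0.93 mm gap, so the wall pushes back. The portion of expansion that must be recovered elastically is δ_free − gap = 4.536 − 0.93 = 3.606 mm.
So σ = E(δ_free − g)/L = 116×10³ × 3.606/2400 = 174.3 MPa.

σ ≈ 174 MPa (compressive)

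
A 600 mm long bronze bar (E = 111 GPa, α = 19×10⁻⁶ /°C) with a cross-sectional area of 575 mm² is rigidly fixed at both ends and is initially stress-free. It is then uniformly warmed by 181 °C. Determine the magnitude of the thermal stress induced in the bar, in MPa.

σ ≈ 382 MPa (compressive)

The supports are rigid, so the total axial strain is zero. The restrained thermal strain is ε = αΔT = 19×10⁻⁶ × 181 = 3439×10⁻⁶.
σ = EαΔT = 111×10³ × 19×10⁻⁶ × 181 = 381.7 MPa (compressive; the bar is trying to expand).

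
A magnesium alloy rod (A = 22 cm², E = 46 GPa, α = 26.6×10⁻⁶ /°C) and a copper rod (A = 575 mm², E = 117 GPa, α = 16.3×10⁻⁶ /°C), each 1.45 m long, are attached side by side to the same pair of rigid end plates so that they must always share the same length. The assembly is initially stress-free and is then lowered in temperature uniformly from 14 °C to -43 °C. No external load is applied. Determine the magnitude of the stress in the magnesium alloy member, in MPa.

σ ≈ 10.8 MPa (tensile)

Equilibrium of a rigid end plate with no external load gives equal and opposite internal forces ±P in the two members. Since α_{magnesium alloy} > α_{copper}, cooling drives the magnesium alloy into tension and the copper into compression.
Compatibility of the two members (thermal + elastic change equal): (α₁ − α₂)ΔT = P·[1/(A₁E₁) + 1/(A₂E₂)].
|α₁ − α₂|·ΔT = 10.3×10⁻⁶ × 57 = 0.0005871.
1/(A₁E₁) + 1/(A₂E₂) = 1/(2200×46×10³) + 1/(575×117×10³) = 2.475×10⁻⁸ N⁻¹.
So P = 0.0005871 / 2.475×10⁻⁸ = 23.73 kN.
σ_{magnesium alloy} = P/A₁ = 23730/2200 = 10.78 MPa, tensile.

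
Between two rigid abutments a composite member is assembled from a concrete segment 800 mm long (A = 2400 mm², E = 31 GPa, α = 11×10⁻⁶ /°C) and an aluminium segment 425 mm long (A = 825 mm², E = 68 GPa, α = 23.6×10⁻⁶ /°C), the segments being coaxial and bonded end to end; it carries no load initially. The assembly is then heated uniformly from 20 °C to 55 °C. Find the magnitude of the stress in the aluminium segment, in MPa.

If the supports were absent, the total length change would be Σ αᵢΔT Lᵢ = 11×10⁻⁶×35×800 + 23.6×10⁻⁶×35×425 = 0.6591 mm.
The walls prevent any net length change, so an axial force P (same in every segment) develops. Compatibility: P · Σ Lᵢ/(AᵢEᵢ) = δ_free.
Σ Lᵢ/(AᵢEᵢ) = 800/(2400×31×10³) + 425/(825×68×10³) = 1.833×10⁻⁵ mm/N.
So P = 0.6591 / 1.833×10⁻⁵ = 35.96 kN, compressive.
σ_{aluminium} = P / A = 35960 / 825 = 43.59 MPa.

σ ≈ 43.6 MPa (compressive)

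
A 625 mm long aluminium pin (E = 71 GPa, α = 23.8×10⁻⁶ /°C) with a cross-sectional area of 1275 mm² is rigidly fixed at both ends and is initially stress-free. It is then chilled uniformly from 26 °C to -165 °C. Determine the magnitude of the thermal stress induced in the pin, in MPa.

σ ≈ 323 MPa (tensile)

With length fixed, the mechanical strain must cancel the thermal strain αΔT = 23.8×10⁻⁶ × 191 = 4545.8×10⁻⁶.
σ = EαΔT = 71×10³ × 23.8×10⁻⁶ × 191 = 322.8 MPa (tensile; the pin is trying to contract).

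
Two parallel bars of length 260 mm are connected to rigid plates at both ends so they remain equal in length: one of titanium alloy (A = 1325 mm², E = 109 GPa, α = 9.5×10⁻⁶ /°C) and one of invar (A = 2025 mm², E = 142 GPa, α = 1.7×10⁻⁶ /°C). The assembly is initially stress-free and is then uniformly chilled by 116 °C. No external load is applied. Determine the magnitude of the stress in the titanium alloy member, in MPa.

Both members must finish at the same length. With the larger α, the titanium alloy tends to over-contract; the plates restrain it, putting the titanium alloy in tension and the invar in compression. With no external load the two internal forces are equal and opposite, magnitude P.
Setting the final lengths equal and cancelling L: (α₁ − α₂)ΔT = P/(A₁E₁) + P/(A₂E₂).
|α₁ − α₂|·ΔT = 7.8×10⁻⁶ × 116 = 0.0009048.
1/(A₁E₁) + 1/(A₂E₂) = 1/(1325×109×10³) + 1/(2025×142×10³) = 1.04×10⁻⁸ N⁻¹.
P = 0.0009048 / 1.04×10⁻⁸ = 86990 N = 86.99 kN.
σ_{titanium alloy} = P/A₁ = 86990/1325 = 65.65 MPa, tensile.

σ ≈ 65.6 MPa (tensile)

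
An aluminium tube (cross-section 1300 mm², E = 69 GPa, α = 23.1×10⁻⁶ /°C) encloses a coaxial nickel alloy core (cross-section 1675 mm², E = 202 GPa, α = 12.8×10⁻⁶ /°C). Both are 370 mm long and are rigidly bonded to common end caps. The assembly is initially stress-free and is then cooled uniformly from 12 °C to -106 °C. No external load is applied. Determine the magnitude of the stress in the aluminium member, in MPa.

σ ≈ 66.3 MPa (tensile)

Both members must finish at the same length. With the larger α, the aluminium tends to over-contract; the plates restrain it, putting the aluminium in tension and the nickel alloy in compression. With no external load the two internal forces are equal and opposite, magnitude P.
Setting the final lengths equal and cancelling L: (α₁ − α₂)ΔT = P/(A₁E₁) + P/(A₂E₂).
|α₁ − α₂|·ΔT = 10.3×10⁻⁶ × 118 = 0.001215.
1/(A₁E₁) + 1/(A₂E₂) = 1/(1300×69×10³) + 1/(1675×202×10³) = 1.41×10⁻⁸ N⁻¹.
P = 0.001215 / 1.41×10⁻⁸ = 86180 N = 86.18 kN.
σ_{aluminium} = P/A₁ = 86180/1300 = 66.29 MPa, tensile.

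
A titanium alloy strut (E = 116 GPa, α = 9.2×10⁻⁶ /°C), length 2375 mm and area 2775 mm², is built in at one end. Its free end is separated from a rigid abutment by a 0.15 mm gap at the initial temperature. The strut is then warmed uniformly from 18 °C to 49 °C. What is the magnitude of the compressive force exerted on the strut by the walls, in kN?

P ≈ 71.5 kN

Unrestrained expansion: δ_free = αΔT L = 9.2×10⁻⁶ × 31 × 2375 = 0.6773 mm.
This exceeds the 0.15 mm gap, so the wall pushes back. The portion of expansion that must be recovered elastically is δ_free − gap = 0.6773 − 0.15 = 0.5273 mm.
Compatibility: PL/(AE) = 0.5273 mm, so σ = P/A = E × (0.5273/2375) = 25.76 MPa.
P = σA = 25.76 × 2775 = 71.48 kN.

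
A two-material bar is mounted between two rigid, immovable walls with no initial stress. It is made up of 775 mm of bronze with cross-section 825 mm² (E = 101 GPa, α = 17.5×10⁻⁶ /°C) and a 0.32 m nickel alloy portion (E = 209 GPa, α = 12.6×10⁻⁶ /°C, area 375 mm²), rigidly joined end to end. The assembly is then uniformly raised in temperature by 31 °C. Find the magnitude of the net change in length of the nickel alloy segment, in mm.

|ΔL| ≈ 0.0414 mm

With the walls removed the bar would change length by δ_free = Σ αᵢΔT Lᵢ = 17.5×10⁻⁶×31×775 + 12.6×10⁻⁶×31×320 = 0.5454 mm.
The walls prevent any net length change, so an axial force P (same in every segment) develops. Compatibility: P · Σ Lᵢ/(AᵢEᵢ) = δ_free.
Σ Lᵢ/(AᵢEᵢ) = 775/(825×101×10³) + 320/(375×209×10³) = 1.338×10⁻⁵ mm/N.
So P = 0.5454 / 1.338×10⁻⁵ = 40.75 kN, compressive.
For the nickel alloy segment, free thermal change = 12.6×10⁻⁶×31×320 = 0.125 mm and elastic change from P = 40750×320/(375×209×10³) = 0.1664 mm; these oppose, so the net change is 0.0414 mm (segment shortens).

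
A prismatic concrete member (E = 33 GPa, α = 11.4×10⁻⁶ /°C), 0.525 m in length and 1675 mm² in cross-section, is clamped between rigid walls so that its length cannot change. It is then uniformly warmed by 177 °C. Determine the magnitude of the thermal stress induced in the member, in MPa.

σ ≈ 66.6 MPa (compressive)

Because both ends are immovable the net strain is zero, and the suppressed thermal strain is αΔT = 11.4×10⁻⁶ × 177 = 2017.8×10⁻⁶.
σ = EαΔT = 33×10³ × 11.4×10⁻⁶ × 177 = 66.59 MPa (compressive; the member is trying to expand).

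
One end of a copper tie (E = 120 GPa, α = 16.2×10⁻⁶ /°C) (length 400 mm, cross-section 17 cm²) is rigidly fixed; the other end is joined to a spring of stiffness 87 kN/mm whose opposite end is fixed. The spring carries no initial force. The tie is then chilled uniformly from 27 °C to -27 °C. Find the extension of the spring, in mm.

Free thermal contraction: δ_free = αΔT L = 16.2×10⁻⁶ × 54 × 400 = 0.3499 mm.
Let P be the tensile force in the spring. The tie extends elastically by PL/(AE) and the spring stretches by P/k; together these equal δ_free.
So P = δ_free / [L/(AE) + 1/k] = 0.3499 / [ 400/(1700×120×10³) + 1/(87×10³) ].
P = 0.3499 / 1.346×10⁻⁵ = 26010 N.
Spring extension = P/k = 26010/(87×10³) = 0.2989 mm.

δ ≈ 0.299 mm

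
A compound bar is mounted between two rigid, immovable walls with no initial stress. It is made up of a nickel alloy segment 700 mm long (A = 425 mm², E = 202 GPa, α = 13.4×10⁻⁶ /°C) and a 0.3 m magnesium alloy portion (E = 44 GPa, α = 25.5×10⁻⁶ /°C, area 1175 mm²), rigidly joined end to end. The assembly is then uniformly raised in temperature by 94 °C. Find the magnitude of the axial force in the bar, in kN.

P ≈ 115 kN (compressive)

Free thermal expansion of the whole bar: Σ αᵢΔT Lᵢ = 13.4×10⁻⁶×94×700 + 25.5×10⁻⁶×94×300 = 1.601 mm.
Since the ends are fixed, an axial force P builds up, equal in every segment, with P · Σ Lᵢ/(AᵢEᵢ) = δ_free.
The series flexibility is Σ Lᵢ/(AᵢEᵢ) = 700/(425×202×10³) + 300/(1175×44×10³) = 1.396×10⁻⁵ mm/N.
So P = 1.601 / 1.396×10⁻⁵ = 114.7 kN, compressive.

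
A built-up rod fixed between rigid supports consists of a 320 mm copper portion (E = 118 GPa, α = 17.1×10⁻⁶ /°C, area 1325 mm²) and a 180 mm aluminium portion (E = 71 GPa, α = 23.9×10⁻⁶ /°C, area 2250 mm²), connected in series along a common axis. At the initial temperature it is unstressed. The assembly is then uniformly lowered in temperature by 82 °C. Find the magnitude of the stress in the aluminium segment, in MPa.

With the walls removed the bar would change length by δ_free = Σ αᵢΔT Lᵢ = 17.1×10⁻⁶×82×320 + 23.9×10⁻⁶×82×180 = 0.8015 mm.
Since the ends are fixed, an axial force P builds up, equal in every segment, with P · Σ Lᵢ/(AᵢEᵢ) = δ_free.
Σ Lᵢ/(AᵢEᵢ) = 320/(1325×118×10³) + 180/(2250×71×10³) = 3.173×10⁻⁶ mm/N.
So P = 0.8015 / 3.173×10⁻⁶ = 252.6 kN, tensile.
σ_{aluminium} = P / A = 252600 / 2250 = 112.2 MPa.

σ ≈ 112 MPa (tensile)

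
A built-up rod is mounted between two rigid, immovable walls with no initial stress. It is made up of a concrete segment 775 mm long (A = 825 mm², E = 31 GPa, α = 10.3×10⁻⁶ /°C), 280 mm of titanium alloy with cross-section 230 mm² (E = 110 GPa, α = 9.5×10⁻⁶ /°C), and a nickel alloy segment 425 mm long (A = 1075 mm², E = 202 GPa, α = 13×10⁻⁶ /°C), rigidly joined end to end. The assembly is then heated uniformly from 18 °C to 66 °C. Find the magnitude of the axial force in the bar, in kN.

P ≈ 17.9 kN (compressive)

Free thermal expansion of the whole bar: Σ αᵢΔT Lᵢ = 10.3×10⁻⁶×48×775 + 9.5×10⁻⁶×48×280 + 13×10⁻⁶×48×425 = 0.776 mm.
The walls prevent any net length change, so an axial force P (same in every segment) develops. Compatibility: P · Σ Lᵢ/(AᵢEᵢ) = δ_free.
The series flexibility is Σ Lᵢ/(AᵢEᵢ) = 775/(825×31×10³) + 280/(230×110×10³) + 425/(1075×202×10³) = 4.333×10⁻⁵ mm/N.
P = 0.776 / 4.333×10⁻⁵ = 17910 N = 17.91 kN, compressive.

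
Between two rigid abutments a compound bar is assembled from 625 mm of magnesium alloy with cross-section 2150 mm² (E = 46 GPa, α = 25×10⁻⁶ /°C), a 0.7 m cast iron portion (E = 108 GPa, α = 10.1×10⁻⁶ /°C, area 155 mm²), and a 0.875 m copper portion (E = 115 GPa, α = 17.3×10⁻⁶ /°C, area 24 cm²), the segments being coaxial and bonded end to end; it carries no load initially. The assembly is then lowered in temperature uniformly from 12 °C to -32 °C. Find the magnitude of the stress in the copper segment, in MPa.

If the supports were absent, the total length change would be Σ αᵢΔT Lᵢ = 25×10⁻⁶×44×625 + 10.1×10⁻⁶×44×700 + 17.3×10⁻⁶×44×875 = 1.665 mm.
The rigid supports impose zero overall length change; the single axial force P common to all segments must satisfy P Σ Lᵢ/(AᵢEᵢ) = δ_free.
Σ Lᵢ/(AᵢEᵢ) = 625/(2150×46×10³) + 700/(155×108×10³) + 875/(2400×115×10³) = 5.131×10⁻⁵ mm/N.
P = 1.665 / 5.131×10⁻⁵ = 32450 N = 32.45 kN, tensile.
σ_{copper} = P / A = 32450 / 2400 = 13.52 MPa.

σ ≈ 13.5 MPa (tensile)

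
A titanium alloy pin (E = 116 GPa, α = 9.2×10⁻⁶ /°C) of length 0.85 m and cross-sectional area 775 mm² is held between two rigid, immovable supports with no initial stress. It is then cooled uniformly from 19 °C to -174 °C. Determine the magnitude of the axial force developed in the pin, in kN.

With zero net strain, σ = E·αΔT = 116 GPa × 9.2×10⁻⁶ × 193 = 206 MPa.
Then P = σA = 206 × 775 mm² = 159.6 kN, tensile.

P ≈ 160 kN (tensile)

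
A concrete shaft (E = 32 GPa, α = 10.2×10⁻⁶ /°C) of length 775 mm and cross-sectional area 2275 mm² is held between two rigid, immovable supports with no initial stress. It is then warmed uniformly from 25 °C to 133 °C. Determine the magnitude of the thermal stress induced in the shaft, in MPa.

Because both ends are immovable the net strain is zero, and the suppressed thermal strain is αΔT = 10.2×10⁻⁶ × 108 = 1101.6×10⁻⁶.
The stress required to suppress this strain is σ = Eε = 32×10³ × 1101.6×10⁻⁶ = 35.25 MPa, compressive since the shaft is trying to expand.

σ ≈ 35.3 MPa (compressive)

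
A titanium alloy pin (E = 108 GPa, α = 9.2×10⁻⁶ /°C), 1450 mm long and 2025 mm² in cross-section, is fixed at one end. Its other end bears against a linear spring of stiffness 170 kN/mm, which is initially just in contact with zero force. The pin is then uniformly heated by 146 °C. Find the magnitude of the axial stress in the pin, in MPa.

σ ≈ 76.9 MPa (compressive)

The unrestrained thermal change is αΔT L = 9.2×10⁻⁶ × 146 × 1450 = 1.948 mm.
Let P be the compressive force at the spring. The pin shortens elastically by PL/(AE) and the spring compresses by P/k; together these equal δ_free.
So P = δ_free / [L/(AE) + 1/k] = 1.948 / [ 1450/(2025×108×10³) + 1/(170×10³) ].
P = 1.948 / 1.251×10⁻⁵ = 155700 N.
σ = P/A = 155700/2025 = 76.87 MPa.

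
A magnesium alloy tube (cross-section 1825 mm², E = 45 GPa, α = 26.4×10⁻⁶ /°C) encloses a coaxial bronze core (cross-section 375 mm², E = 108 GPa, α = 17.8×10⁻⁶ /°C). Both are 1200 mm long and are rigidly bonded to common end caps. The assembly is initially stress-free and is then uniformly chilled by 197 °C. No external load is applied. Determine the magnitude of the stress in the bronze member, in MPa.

σ ≈ 123 MPa (compressive)

The magnesium alloy has the larger α, so on cooling it would change length more than the bronze if both were free. The rigid plates force a common final length, so the magnesium alloy is put into tension and the bronze into compression, with equal and opposite forces P (no external load).
Equating the net (thermal + elastic) strains gives |α₁ − α₂|·ΔT = P·[1/(A₁E₁) + 1/(A₂E₂)].
|α₁ − α₂|·ΔT = 8.6×10⁻⁶ × 197 = 0.001694.
1/(A₁E₁) + 1/(A₂E₂) = 1/(1825×45×10³) + 1/(375×108×10³) = 3.687×10⁻⁸ N⁻¹.
So P = 0.001694 / 3.687×10⁻⁸ = 45.95 kN.
σ_{bronze} = P/A₂ = 45950/375 = 122.5 MPa, compressive.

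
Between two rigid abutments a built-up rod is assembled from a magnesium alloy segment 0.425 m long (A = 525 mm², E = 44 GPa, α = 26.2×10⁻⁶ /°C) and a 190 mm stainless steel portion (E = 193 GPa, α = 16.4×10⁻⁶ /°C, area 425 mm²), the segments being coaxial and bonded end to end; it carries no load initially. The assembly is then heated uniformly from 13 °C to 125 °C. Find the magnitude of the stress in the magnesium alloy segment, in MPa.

If the supports were absent, the total length change would be Σ αᵢΔT Lᵢ = 26.2×10⁻⁶×112×425 + 16.4×10⁻⁶×112×190 = 1.596 mm.
The walls prevent any net length change, so an axial force P (same in every segment) develops. Compatibility: P · Σ Lᵢ/(AᵢEᵢ) = δ_free.
Σ Lᵢ/(AᵢEᵢ) = 425/(525×44×10³) + 190/(425×193×10³) = 2.071×10⁻⁵ mm/N.
So P = 1.596 / 2.071×10⁻⁵ = 77.05 kN, compressive.
σ_{magnesium alloy} = P / A = 77050 / 525 = 146.8 MPa.

σ ≈ 147 MPa (compressive)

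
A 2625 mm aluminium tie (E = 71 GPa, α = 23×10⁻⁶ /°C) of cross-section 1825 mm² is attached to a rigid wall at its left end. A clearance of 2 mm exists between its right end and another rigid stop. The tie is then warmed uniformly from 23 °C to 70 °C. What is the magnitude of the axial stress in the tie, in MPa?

Unrestrained expansion: δ_free = αΔT L = 23×10⁻⁶ × 47 × 2625 = 2.838 mm.
The gap closes (δ_free > 2 mm) and the wall then resists a further 2.838 − 2 = 0.8376 mm of expansion.
Compatibility: PL/(AE) = 0.8376 mm, so σ = P/A = E × (0.8376/2625) = 22.66 MPa.

σ ≈ 22.7 MPa (compressive)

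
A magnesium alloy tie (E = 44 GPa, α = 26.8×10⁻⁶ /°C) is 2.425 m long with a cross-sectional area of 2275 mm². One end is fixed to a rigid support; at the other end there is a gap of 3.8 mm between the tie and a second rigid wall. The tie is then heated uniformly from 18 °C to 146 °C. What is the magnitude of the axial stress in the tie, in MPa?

σ ≈ 82 MPa (compressive)

Unrestrained expansion: δ_free = αΔT L = 26.8×10⁻⁶ × 128 × 2425 = 8.319 mm.
This exceeds the 3.8 mm gap, so the wall pushes back. The portion of expansion that must be recovered elastically is δ_free − gap = 8.319 − 3.8 = 4.519 mm.
That suppressed elongation corresponds to σ = E·Δ/L = 44×10³ × 4.519/2425 = 81.99 MPa.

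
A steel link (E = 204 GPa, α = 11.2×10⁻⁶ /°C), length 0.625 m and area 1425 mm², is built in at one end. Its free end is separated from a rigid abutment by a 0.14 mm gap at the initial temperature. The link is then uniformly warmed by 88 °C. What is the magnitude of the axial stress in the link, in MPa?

σ ≈ 155 MPa (compressive)

Unrestrained expansion: δ_free = αΔT L = 11.2×10⁻⁶ × 88 × 625 = 0.616 mm.
After closing the 0.14 mm clearance, 0.616 − 0.14 = 0.476 mm of expansion remains to be suppressed by the wall.
So σ = E(δ_free − g)/L = 204×10³ × 0.476/625 = 155.4 MPa.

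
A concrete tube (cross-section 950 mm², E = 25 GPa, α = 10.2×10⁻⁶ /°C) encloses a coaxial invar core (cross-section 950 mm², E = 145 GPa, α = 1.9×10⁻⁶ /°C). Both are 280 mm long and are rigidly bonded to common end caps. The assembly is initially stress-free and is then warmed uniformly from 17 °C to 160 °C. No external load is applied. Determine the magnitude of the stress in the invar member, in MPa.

The concrete has the larger α, so on heating it would change length more than the invar if both were free. The rigid plates force a common final length, so the concrete is put into compression and the invar into tension, with equal and opposite forces P (no external load).
Equating the net (thermal + elastic) strains gives |α₁ − α₂|·ΔT = P·[1/(A₁E₁) + 1/(A₂E₂)].
|α₁ − α₂|·ΔT = 8.3×10⁻⁶ × 143 = 0.001187.
1/(A₁E₁) + 1/(A₂E₂) = 1/(950×25×10³) + 1/(950×145×10³) = 4.936×10⁻⁸ N⁻¹.
So P = 0.001187 / 4.936×10⁻⁸ = 24.04 kN.
σ_{invar} = P/A₂ = 24040/950 = 25.31 MPa, tensile.

σ ≈ 25.3 MPa (tensile)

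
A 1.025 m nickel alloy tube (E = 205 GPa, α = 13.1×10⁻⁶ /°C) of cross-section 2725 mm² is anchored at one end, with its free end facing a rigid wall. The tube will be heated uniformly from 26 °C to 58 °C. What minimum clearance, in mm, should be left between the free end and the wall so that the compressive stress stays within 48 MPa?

g ≈ 0.19 mm

With no wall the tube would lengthen by αΔT L = 13.1×10⁻⁶ × 32 × 1025 = 0.4297 mm.
At the allowable stress the elastic shortening the wall may impose is σL/E = 48 × 1025 / (205×10³) = 0.24 mm.
The gap must absorb the remainder: g_min = 0.4297 − 0.24 = 0.1897 mm.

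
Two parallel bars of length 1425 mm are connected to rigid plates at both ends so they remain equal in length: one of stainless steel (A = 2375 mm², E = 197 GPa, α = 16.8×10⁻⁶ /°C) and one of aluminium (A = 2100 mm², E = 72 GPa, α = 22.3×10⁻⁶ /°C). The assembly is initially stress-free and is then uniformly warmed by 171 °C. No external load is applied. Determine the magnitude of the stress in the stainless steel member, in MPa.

σ ≈ 45.3 MPa (tensile)

The aluminium has the larger α, so on heating it would change length more than the stainless steel if both were free. The rigid plates force a common final length, so the aluminium is put into compression and the stainless steel into tension, with equal and opposite forces P (no external load).
Equating the net (thermal + elastic) strains gives |α₁ − α₂|·ΔT = P·[1/(A₁E₁) + 1/(A₂E₂)].
|α₁ − α₂|·ΔT = 5.5×10⁻⁶ × 171 = 0.0009405.
1/(A₁E₁) + 1/(A₂E₂) = 1/(2375×197×10³) + 1/(2100×72×10³) = 8.751×10⁻⁹ N⁻¹.
P = 0.0009405 / 8.751×10⁻⁹ = 107500 N = 107.5 kN.
σ_{stainless steel} = P/A₁ = 107500/2375 = 45.25 MPa, tensile.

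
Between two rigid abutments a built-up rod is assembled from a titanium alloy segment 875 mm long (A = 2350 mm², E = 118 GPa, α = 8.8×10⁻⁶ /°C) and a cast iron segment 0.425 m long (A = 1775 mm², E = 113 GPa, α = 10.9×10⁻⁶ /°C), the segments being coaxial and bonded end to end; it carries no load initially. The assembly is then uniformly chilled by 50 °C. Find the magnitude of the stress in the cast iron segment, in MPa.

If the supports were absent, the total length change would be Σ αᵢΔT Lᵢ = 8.8×10⁻⁶×50×875 + 10.9×10⁻⁶×50×425 = 0.6166 mm.
The walls prevent any net length change, so an axial force P (same in every segment) develops. Compatibility: P · Σ Lᵢ/(AᵢEᵢ) = δ_free.
Σ Lᵢ/(AᵢEᵢ) = 875/(2350×118×10³) + 425/(1775×113×10³) = 5.274×10⁻⁶ mm/N.
P = 0.6166 / 5.274×10⁻⁶ = 116900 N = 116.9 kN, tensile.
σ_{cast iron} = P / A = 116900 / 1775 = 65.87 MPa.

σ ≈ 65.9 MPa (tensile)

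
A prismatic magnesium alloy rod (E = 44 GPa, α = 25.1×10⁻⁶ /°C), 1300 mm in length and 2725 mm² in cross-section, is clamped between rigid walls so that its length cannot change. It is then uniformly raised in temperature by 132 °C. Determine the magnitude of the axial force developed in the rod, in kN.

Full restraint means ε = 0, so the stress is σ = EαΔT = 44×10³ × 25.1×10⁻⁶ × 132 = 145.8 MPa.
Axial force P = σA = 145.8 × 2725 = 397300 N = 397.3 kN, compressive.

P ≈ 397 kN (compressive)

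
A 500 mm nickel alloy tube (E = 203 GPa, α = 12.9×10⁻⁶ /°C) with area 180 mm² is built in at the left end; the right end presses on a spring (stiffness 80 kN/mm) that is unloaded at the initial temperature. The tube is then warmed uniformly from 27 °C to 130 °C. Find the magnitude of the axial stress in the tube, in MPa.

σ ≈ 141 MPa (compressive)

If the spring were absent the tube would lengthen by αΔT L = 12.9×10⁻⁶ × 103 × 500 = 0.6643 mm.
Let P be the compressive force at the spring. The tube shortens elastically by PL/(AE) and the spring compresses by P/k; together these equal δ_free.
P [ L/(AE) + 1/k ] = δ_free → P [ 500/(180×203×10³) + 1/(80×10³) ] = 0.6643.
P = 0.6643 / 2.618×10⁻⁵ = 25370 N.
σ = P/A = 25370/180 = 141 MPa.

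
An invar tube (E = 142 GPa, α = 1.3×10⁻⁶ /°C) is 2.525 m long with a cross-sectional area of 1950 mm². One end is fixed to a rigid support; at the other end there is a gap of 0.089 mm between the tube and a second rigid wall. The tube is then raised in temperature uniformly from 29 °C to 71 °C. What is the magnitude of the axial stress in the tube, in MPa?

Free thermal elongation = αΔT L = 1.3×10⁻⁶ × 42 × 2525 = 0.1379 mm.
The gap closes (δ_free > 0.089 mm) and the wall then resists a further 0.1379 − 0.089 = 0.04886 mm of expansion.
That suppressed elongation corresponds to σ = E·Δ/L = 142×10³ × 0.04886/2525 = 2.748 MPa.

σ ≈ 2.75 MPa (compressive)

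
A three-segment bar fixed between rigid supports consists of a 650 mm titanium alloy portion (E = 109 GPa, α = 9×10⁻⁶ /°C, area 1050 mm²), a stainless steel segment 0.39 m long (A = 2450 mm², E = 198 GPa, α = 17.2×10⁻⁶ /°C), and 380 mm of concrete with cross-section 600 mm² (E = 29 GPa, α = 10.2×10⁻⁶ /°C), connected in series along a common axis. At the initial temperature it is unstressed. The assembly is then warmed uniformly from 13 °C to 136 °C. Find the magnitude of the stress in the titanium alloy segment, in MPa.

σ ≈ 68 MPa (compressive)

If the supports were absent, the total length change would be Σ αᵢΔT Lᵢ = 9×10⁻⁶×123×650 + 17.2×10⁻⁶×123×390 + 10.2×10⁻⁶×123×380 = 2.021 mm.
The rigid supports impose zero overall length change; the single axial force P common to all segments must satisfy P Σ Lᵢ/(AᵢEᵢ) = δ_free.
The series flexibility is Σ Lᵢ/(AᵢEᵢ) = 650/(1050×109×10³) + 390/(2450×198×10³) + 380/(600×29×10³) = 2.832×10⁻⁵ mm/N.
Hence P = δ_free / Σ(L/AE) = 2.021/2.832×10⁻⁵ = 71.37 kN (compressive).
σ_{titanium alloy} = P / A = 71370 / 1050 = 67.97 MPa.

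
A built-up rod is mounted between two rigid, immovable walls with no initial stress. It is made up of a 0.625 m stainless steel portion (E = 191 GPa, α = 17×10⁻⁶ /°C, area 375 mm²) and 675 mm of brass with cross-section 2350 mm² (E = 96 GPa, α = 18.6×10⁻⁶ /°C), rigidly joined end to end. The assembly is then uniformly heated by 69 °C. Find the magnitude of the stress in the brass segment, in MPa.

If the supports were absent, the total length change would be Σ αᵢΔT Lᵢ = 17×10⁻⁶×69×625 + 18.6×10⁻⁶×69×675 = 1.599 mm.
Since the ends are fixed, an axial force P builds up, equal in every segment, with P · Σ Lᵢ/(AᵢEᵢ) = δ_free.
The series flexibility is Σ Lᵢ/(AᵢEᵢ) = 625/(375×191×10³) + 675/(2350×96×10³) = 1.172×10⁻⁵ mm/N.
Hence P = δ_free / Σ(L/AE) = 1.599/1.172×10⁻⁵ = 136.5 kN (compressive).
σ_{brass} = P / A = 136500 / 2350 = 58.08 MPa.

σ ≈ 58.1 MPa (compressive)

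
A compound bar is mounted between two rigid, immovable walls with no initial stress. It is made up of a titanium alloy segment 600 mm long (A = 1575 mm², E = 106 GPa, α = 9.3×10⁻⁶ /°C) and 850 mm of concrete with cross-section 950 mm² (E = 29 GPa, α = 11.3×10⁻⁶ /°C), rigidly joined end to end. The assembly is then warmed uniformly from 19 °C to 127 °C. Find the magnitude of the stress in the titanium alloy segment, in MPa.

σ ≈ 30.2 MPa (compressive)

With the walls removed the bar would change length by δ_free = Σ αᵢΔT Lᵢ = 9.3×10⁻⁶×108×600 + 11.3×10⁻⁶×108×850 = 1.64 mm.
The rigid supports impose zero overall length change; the single axial force P common to all segments must satisfy P Σ Lᵢ/(AᵢEᵢ) = δ_free.
Σ Lᵢ/(AᵢEᵢ) = 600/(1575×106×10³) + 850/(950×29×10³) = 3.445×10⁻⁵ mm/N.
Hence P = δ_free / Σ(L/AE) = 1.64/3.445×10⁻⁵ = 47.61 kN (compressive).
σ_{titanium alloy} = P / A = 47610 / 1575 = 30.23 MPa.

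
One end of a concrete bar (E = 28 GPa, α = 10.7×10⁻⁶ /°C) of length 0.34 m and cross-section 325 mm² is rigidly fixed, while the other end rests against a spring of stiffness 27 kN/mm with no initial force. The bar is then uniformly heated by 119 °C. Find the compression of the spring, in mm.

δ ≈ 0.216 mm

The unrestrained thermal change is αΔT L = 10.7×10⁻⁶ × 119 × 340 = 0.4329 mm.
With a force P in the spring, the elastic change of the bar is PL/(AE) and that of the spring is P/k; compatibility requires their sum to equal δ_free.
P [ L/(AE) + 1/k ] = δ_free → P [ 340/(325×28×10³) + 1/(27×10³) ] = 0.4329.
P = 0.4329 / 7.44×10⁻⁵ = 5819 N.
Spring compression = P/k = 5819/(27×10³) = 0.2155 mm.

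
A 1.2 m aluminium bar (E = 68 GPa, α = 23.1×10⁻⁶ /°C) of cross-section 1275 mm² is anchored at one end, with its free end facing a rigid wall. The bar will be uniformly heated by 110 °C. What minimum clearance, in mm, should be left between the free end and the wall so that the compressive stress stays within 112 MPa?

g ≈ 1.07 mm

With no wall the bar would lengthen by αΔT L = 23.1×10⁻⁶ × 110 × 1200 = 3.049 mm.
At the allowable stress the elastic shortening the wall may impose is σL/E = 112 × 1200 / (68×10³) = 1.976 mm.
So the gap has to take up the difference, g_min = δ_free − σL/E = 3.049 − 1.976 = 1.073 mm.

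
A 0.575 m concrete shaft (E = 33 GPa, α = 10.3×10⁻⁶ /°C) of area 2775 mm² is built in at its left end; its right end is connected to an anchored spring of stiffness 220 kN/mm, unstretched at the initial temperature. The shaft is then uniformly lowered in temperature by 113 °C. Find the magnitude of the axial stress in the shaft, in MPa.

σ ≈ 22.3 MPa (tensile)

Free thermal contraction: δ_free = αΔT L = 10.3×10⁻⁶ × 113 × 575 = 0.6692 mm.
Let P be the tensile force in the spring. The shaft extends elastically by PL/(AE) and the spring stretches by P/k; together these equal δ_free.
So P = δ_free / [L/(AE) + 1/k] = 0.6692 / [ 575/(2775×33×10³) + 1/(220×10³) ].
P = 0.6692 / 1.082×10⁻⁵ = 61830 N.
σ = P/A = 61830/2775 = 22.28 MPa.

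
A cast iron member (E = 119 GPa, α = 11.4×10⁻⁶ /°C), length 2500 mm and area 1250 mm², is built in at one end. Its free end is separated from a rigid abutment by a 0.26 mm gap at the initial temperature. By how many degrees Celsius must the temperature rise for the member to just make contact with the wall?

The gap closes when αΔT L = 0.26 mm, since the member is still unstressed at that instant.
So ΔT = g/(αL) = 0.26/(11.4×10⁻⁶ × 2500) = 9.123 °C.

ΔT ≈ 9.12 °C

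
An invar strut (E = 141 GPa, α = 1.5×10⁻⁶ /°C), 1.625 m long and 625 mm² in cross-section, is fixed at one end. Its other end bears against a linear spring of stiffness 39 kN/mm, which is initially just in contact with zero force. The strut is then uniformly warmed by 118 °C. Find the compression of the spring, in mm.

The unrestrained thermal change is αΔT L = 1.5×10⁻⁶ × 118 × 1625 = 0.2876 mm.
With a force P in the spring, the elastic change of the strut is PL/(AE) and that of the spring is P/k; compatibility requires their sum to equal δ_free.
P [ L/(AE) + 1/k ] = δ_free → P [ 1625/(625×141×10³) + 1/(39×10³) ] = 0.2876.
P = 0.2876 / 4.408×10⁻⁵ = 6525 N.
Spring compression = P/k = 6525/(39×10³) = 0.1673 mm.

δ ≈ 0.167 mm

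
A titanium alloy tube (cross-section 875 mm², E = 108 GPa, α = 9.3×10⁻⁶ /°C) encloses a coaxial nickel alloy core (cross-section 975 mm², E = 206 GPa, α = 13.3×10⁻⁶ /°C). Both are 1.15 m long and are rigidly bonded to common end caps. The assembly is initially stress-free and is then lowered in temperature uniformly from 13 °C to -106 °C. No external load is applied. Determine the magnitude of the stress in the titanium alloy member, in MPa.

σ ≈ 35 MPa (compressive)

Equilibrium of a rigid end plate with no external load gives equal and opposite internal forces ±P in the two members. Since α_{nickel alloy} > α_{titanium alloy}, cooling drives the nickel alloy into tension and the titanium alloy into compression.
Setting the final lengths equal and cancelling L: (α₁ − α₂)ΔT = P/(A₁E₁) + P/(A₂E₂).
|α₁ − α₂|·ΔT = 4×10⁻⁶ × 119 = 0.000476.
1/(A₁E₁) + 1/(A₂E₂) = 1/(875×108×10³) + 1/(975×206×10³) = 1.556×10⁻⁸ N⁻¹.
P = 0.000476 / 1.556×10⁻⁸ = 30590 N = 30.59 kN.
σ_{titanium alloy} = P/A₁ = 30590/875 = 34.96 MPa, compressive.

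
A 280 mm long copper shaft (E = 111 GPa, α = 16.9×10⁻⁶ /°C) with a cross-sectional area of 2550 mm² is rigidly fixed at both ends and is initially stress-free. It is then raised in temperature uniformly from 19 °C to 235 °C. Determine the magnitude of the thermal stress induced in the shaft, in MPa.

σ ≈ 405 MPa (compressive)

Because both ends are immovable the net strain is zero, and the suppressed thermal strain is αΔT = 16.9×10⁻⁶ × 216 = 3650.4×10⁻⁶.
σ = EαΔT = 111×10³ × 16.9×10⁻⁶ × 216 = 405.2 MPa (compressive; the shaft is trying to expand).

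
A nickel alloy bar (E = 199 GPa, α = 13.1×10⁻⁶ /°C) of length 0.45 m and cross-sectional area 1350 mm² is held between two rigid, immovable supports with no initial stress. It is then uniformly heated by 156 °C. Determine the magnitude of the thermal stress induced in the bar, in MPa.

σ ≈ 407 MPa (compressive)

The supports are rigid, so the total axial strain is zero. The restrained thermal strain is ε = αΔT = 13.1×10⁻⁶ × 156 = 2043.6×10⁻⁶.
The stress required to suppress this strain is σ = Eε = 199×10³ × 2043.6×10⁻⁶ = 406.7 MPa, compressive since the bar is trying to expand.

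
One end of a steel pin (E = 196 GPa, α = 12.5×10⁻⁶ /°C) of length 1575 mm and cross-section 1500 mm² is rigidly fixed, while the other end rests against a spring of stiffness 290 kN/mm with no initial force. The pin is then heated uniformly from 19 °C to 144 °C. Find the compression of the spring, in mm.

If the spring were absent the pin would lengthen by αΔT L = 12.5×10⁻⁶ × 125 × 1575 = 2.461 mm.
With a force P in the spring, the elastic change of the pin is PL/(AE) and that of the spring is P/k; compatibility requires their sum to equal δ_free.
P [ L/(AE) + 1/k ] = δ_free → P [ 1575/(1500×196×10³) + 1/(290×10³) ] = 2.461.
P = 2.461 / 8.805×10⁻⁶ = 279500 N.
Spring compression = P/k = 279500/(290×10³) = 0.9637 mm.

δ ≈ 0.964 mm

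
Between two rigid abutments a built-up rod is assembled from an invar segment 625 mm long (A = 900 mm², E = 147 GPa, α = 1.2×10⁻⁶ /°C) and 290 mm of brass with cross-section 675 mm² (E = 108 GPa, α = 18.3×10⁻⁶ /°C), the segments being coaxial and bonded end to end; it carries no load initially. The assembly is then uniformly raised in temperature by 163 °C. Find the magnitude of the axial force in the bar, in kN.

If the supports were absent, the total length change would be Σ αᵢΔT Lᵢ = 1.2×10⁻⁶×163×625 + 18.3×10⁻⁶×163×290 = 0.9873 mm.
The rigid supports impose zero overall length change; the single axial force P common to all segments must satisfy P Σ Lᵢ/(AᵢEᵢ) = δ_free.
Σ Lᵢ/(AᵢEᵢ) = 625/(900×147×10³) + 290/(675×108×10³) = 8.702×10⁻⁶ mm/N.
So P = 0.9873 / 8.702×10⁻⁶ = 113.5 kN, compressive.

P ≈ 113 kN (compressive)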